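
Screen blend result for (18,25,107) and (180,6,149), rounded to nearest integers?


Screen: C = 255 - (255-A)×(255-B)/255, rounded to nearest integer
R: 255 - (255-18)×(255-180)/255 = 255 - 17775/255 ≈ 255 - 69.706 = 185.294 → 185
G: 255 - (255-25)×(255-6)/255 = 255 - 57270/255 ≈ 255 - 224.588 = 30.412 → 30
B: 255 - (255-107)×(255-149)/255 = 255 - 15688/255 ≈ 255 - 61.522 = 193.478 → 193
= RGB(185, 30, 193)


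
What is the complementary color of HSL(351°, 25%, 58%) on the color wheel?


Complement = opposite side of color wheel = hue + 180°
H' = (351 + 180) mod 360 = 171°
S and L unchanged.
= HSL(171°, 25%, 58%)


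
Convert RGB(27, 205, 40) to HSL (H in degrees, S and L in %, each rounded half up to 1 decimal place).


Normalize: R'=27/255≈0.1059, G'=205/255≈0.8039, B'=40/255≈0.1569
Max=205/255, Min=27/255, Δ=Max-Min=178/255
L = (Max+Min)/2 = (205+27)/510 = 232/510 = 0.45490… → L = 45.5%
L ≤ 0.5 → S = Δ/(Max+Min) = 178/(205+27) = 178/232 = 0.76724… → S = 76.7%
(the 1/255 factors cancel in S and H, so raw channel differences can be used)
Max is G' → H = 60 × ((B-R)/Δ + 2) = 60 × ((40-27)/178 + 2)
  13/178 + 2 = 0.0730… + 2 = 2.0730…
  H = 60 × 2.0730… = 124.382…° → H = 124.4°
= HSL(124.4°, 76.7%, 45.5%)


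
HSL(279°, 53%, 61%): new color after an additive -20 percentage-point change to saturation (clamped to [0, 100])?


Original S = 53%
Adjustment = -20 percentage points
New S = 53 + (-20) = 33
Clamp to [0, 100] → 33
= HSL(279°, 33%, 61%)


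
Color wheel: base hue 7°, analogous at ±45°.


Base hue: 7°
Left analog: (7 - 45) mod 360 = 322°
Right analog: (7 + 45) mod 360 = 52°
Analogous hues = 322° and 52°


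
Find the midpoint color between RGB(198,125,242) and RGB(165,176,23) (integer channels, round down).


Midpoint: each channel = ⌊(C₁+C₂)/2⌋
R: ⌊(198+165)/2⌋ = 181
G: ⌊(125+176)/2⌋ = 150
B: ⌊(242+23)/2⌋ = 132
= RGB(181, 150, 132)


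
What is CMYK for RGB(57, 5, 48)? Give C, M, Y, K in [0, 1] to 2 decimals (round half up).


R'=57/255≈0.2235, G'=5/255≈0.0196, B'=48/255≈0.1882
K = 1 - max(R',G',B') = 1 - 57/255 = 198/255 = 0.77647… → 0.78
(1-R'-K)/(1-K) simplifies to (max-R)/max with max = 57:
C = (57-57)/57 = 0/57 = 0 → 0.00
M = (57-5)/57 = 52/57 = 0.91228… → 0.91
Y = (57-48)/57 = 9/57 = 0.15789… → 0.16
= CMYK(0.00, 0.91, 0.16, 0.78)


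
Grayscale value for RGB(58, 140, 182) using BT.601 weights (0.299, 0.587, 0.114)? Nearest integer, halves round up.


Gray = 0.299×R + 0.587×G + 0.114×B
Gray = 0.299×58 + 0.587×140 + 0.114×182
Gray = 17.342 + 82.180 + 20.748
Gray = 120.270 → round half up → 120
Gray = 120


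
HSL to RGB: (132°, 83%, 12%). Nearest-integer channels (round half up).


H=132°, S=0.83, L=0.12
C = (1-|2L-1|)×S = (1-|-0.76|)×0.83 = 0.1992
H' = H/60 = 132/60 ≈ 2.2000; X = C×(1-|H' mod 2 - 1|) = 0.03984
m = L - C/2 = 0.12 - 0.0996 = 0.0204
Sector ⌊H'⌋ = 2 → (R',G',B') = (0.0, 0.1992, 0.03984)
RGB = ((R'+m)×255, (G'+m)×255, (B'+m)×255) = (5.202, 55.998, 15.3612)
Round half up → RGB(5, 56, 15)


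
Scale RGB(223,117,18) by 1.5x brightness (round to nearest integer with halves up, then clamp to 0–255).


Multiply each channel by 1.5, round half up, clamp to [0, 255]
R: 223×1.5 = 334.5 → round → 335 → clamp → 255
G: 117×1.5 = 175.5 → round → 176
B: 18×1.5 = 27
= RGB(255, 176, 27)


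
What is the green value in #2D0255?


Color: #2D0255
R = 2D = 45
G = 02 = 2
B = 55 = 85
Green = 2


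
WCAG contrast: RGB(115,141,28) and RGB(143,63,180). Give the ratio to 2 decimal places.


Linearize each sRGB channel c=v/255: c/12.92 if c ≤ 0.04045 else ((c+0.055)/1.055)^2.4
L = 0.2126×R_lin + 0.7152×G_lin + 0.0722×B_lin
Color 1 (115,141,28):
  R=115: 115/255≈0.4510 > 0.04045 → ((0.4510+0.055)/1.055)^2.4 ≈ 0.17144
  G=141: 141/255≈0.5529 > 0.04045 → ((0.5529+0.055)/1.055)^2.4 ≈ 0.26636
  B=28: 28/255≈0.1098 > 0.04045 → ((0.1098+0.055)/1.055)^2.4 ≈ 0.01161
  L1 = 0.2126×0.17144 + 0.7152×0.26636 + 0.0722×0.01161 ≈ 0.22778
Color 2 (143,63,180):
  R=143: 143/255≈0.5608 > 0.04045 → ((0.5608+0.055)/1.055)^2.4 ≈ 0.27468
  G=63: 63/255≈0.2471 > 0.04045 → ((0.2471+0.055)/1.055)^2.4 ≈ 0.04971
  B=180: 180/255≈0.7059 > 0.04045 → ((0.7059+0.055)/1.055)^2.4 ≈ 0.45641
  L2 = 0.2126×0.27468 + 0.7152×0.04971 + 0.0722×0.45641 ≈ 0.12690
Lighter = 0.22778, Darker = 0.12690
Ratio = (L_lighter + 0.05) / (L_darker + 0.05)
Ratio = (0.22778 + 0.05) / (0.12690 + 0.05) = 0.27778 / 0.17690 ≈ 1.5703
Ratio ≈ 1.57:1


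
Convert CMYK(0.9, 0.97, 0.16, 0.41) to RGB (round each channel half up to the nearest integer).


R = 255 × (1-C) × (1-K) = 255 × 0.10 × 0.59 = 15.045 → 15
G = 255 × (1-M) × (1-K) = 255 × 0.03 × 0.59 = 4.5135 → 5
B = 255 × (1-Y) × (1-K) = 255 × 0.84 × 0.59 = 126.378 → 126
= RGB(15, 5, 126)


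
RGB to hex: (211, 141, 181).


R = 211 → D3 (hex)
G = 141 → 8D (hex)
B = 181 → B5 (hex)
Hex = #D38DB5


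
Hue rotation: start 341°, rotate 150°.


New hue = (H + rotation) mod 360
New hue = (341 + 150) mod 360
= 491 mod 360
= 131°


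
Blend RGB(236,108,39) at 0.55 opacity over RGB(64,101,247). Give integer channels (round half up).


C = α×F + (1-α)×B, with 1-α = 0.45
R: 0.55×236 + 0.45×64 = 129.80 + 28.80 = 158.60 → 159
G: 0.55×108 + 0.45×101 = 59.40 + 45.45 = 104.85 → 105
B: 0.55×39 + 0.45×247 = 21.45 + 111.15 = 132.60 → 133
= RGB(159, 105, 133)


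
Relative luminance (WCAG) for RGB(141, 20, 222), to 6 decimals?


Linearize each channel (sRGB transfer function): c = v/255; c_lin = c/12.92 if c ≤ 0.04045, else ((c+0.055)/1.055)^2.4
  R: 141/255 ≈ 0.552941 > 0.04045 → ((0.552941+0.055)/1.055)^2.4 ≈ 0.266356
  G: 20/255 ≈ 0.078431 > 0.04045 → ((0.078431+0.055)/1.055)^2.4 ≈ 0.006995
  B: 222/255 ≈ 0.870588 > 0.04045 → ((0.870588+0.055)/1.055)^2.4 ≈ 0.730461
R_lin = 0.266356, G_lin = 0.006995, B_lin = 0.730461
L = 0.2126×R + 0.7152×G + 0.0722×B
L = 0.2126×0.266356 + 0.7152×0.006995 + 0.0722×0.730461
L ≈ 0.114370


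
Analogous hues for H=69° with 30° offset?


Base hue: 69°
Left analog: (69 - 30) mod 360 = 39°
Right analog: (69 + 30) mod 360 = 99°
Analogous hues = 39° and 99°


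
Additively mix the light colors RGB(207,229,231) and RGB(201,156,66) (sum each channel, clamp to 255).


Additive: each channel = min(255, C₁+C₂)
R: 207+201 = 408 → 255
G: 229+156 = 385 → 255
B: 231+66 = 297 → 255
= RGB(255, 255, 255)


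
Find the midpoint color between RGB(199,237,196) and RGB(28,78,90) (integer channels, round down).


Midpoint: each channel = ⌊(C₁+C₂)/2⌋
R: ⌊(199+28)/2⌋ = 113
G: ⌊(237+78)/2⌋ = 157
B: ⌊(196+90)/2⌋ = 143
= RGB(113, 157, 143)


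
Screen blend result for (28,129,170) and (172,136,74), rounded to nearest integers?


Screen: C = 255 - (255-A)×(255-B)/255, rounded to nearest integer
R: 255 - (255-28)×(255-172)/255 = 255 - 18841/255 ≈ 255 - 73.886 = 181.114 → 181
G: 255 - (255-129)×(255-136)/255 = 255 - 14994/255 ≈ 255 - 58.800 = 196.200 → 196
B: 255 - (255-170)×(255-74)/255 = 255 - 15385/255 ≈ 255 - 60.333 = 194.667 → 195
= RGB(181, 196, 195)


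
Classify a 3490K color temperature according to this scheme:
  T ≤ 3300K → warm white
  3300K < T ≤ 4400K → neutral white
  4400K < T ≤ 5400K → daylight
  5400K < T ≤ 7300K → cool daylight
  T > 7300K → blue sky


Temperature: 3490K
3300K < 3490K ≤ 4400K → neutral white
Classification: neutral white


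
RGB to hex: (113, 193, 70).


R = 113 → 71 (hex)
G = 193 → C1 (hex)
B = 70 → 46 (hex)
Hex = #71C146


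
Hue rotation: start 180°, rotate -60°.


New hue = (H + rotation) mod 360
New hue = (180 -60) mod 360
= 120 mod 360
= 120°


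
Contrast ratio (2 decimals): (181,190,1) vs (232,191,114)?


Linearize each sRGB channel c=v/255: c/12.92 if c ≤ 0.04045 else ((c+0.055)/1.055)^2.4
L = 0.2126×R_lin + 0.7152×G_lin + 0.0722×B_lin
Color 1 (181,190,1):
  R=181: 181/255≈0.7098 > 0.04045 → ((0.7098+0.055)/1.055)^2.4 ≈ 0.46208
  G=190: 190/255≈0.7451 > 0.04045 → ((0.7451+0.055)/1.055)^2.4 ≈ 0.51492
  B=1: 1/255≈0.0039 ≤ 0.04045 → 0.0039/12.92 ≈ 0.00030
  L1 = 0.2126×0.46208 + 0.7152×0.51492 + 0.0722×0.00030 ≈ 0.46653
Color 2 (232,191,114):
  R=232: 232/255≈0.9098 > 0.04045 → ((0.9098+0.055)/1.055)^2.4 ≈ 0.80695
  G=191: 191/255≈0.7490 > 0.04045 → ((0.7490+0.055)/1.055)^2.4 ≈ 0.52100
  B=114: 114/255≈0.4471 > 0.04045 → ((0.4471+0.055)/1.055)^2.4 ≈ 0.16827
  L2 = 0.2126×0.80695 + 0.7152×0.52100 + 0.0722×0.16827 ≈ 0.55632
Lighter = 0.55632, Darker = 0.46653
Ratio = (L_lighter + 0.05) / (L_darker + 0.05)
Ratio = (0.55632 + 0.05) / (0.46653 + 0.05) = 0.60632 / 0.51653 ≈ 1.1738
Ratio ≈ 1.17:1


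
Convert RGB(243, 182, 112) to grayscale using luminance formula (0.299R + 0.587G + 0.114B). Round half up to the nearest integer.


Gray = 0.299×R + 0.587×G + 0.114×B
Gray = 0.299×243 + 0.587×182 + 0.114×112
Gray = 72.657 + 106.834 + 12.768
Gray = 192.259 → round half up → 192
Gray = 192


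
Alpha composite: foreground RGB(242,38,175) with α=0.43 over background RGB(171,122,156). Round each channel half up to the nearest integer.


C = α×F + (1-α)×B, with 1-α = 0.57
R: 0.43×242 + 0.57×171 = 104.06 + 97.47 = 201.53 → 202
G: 0.43×38 + 0.57×122 = 16.34 + 69.54 = 85.88 → 86
B: 0.43×175 + 0.57×156 = 75.25 + 88.92 = 164.17 → 164
= RGB(202, 86, 164)


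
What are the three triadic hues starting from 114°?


Triadic: equally spaced at 120° intervals
H1 = 114°
H2 = (114 + 120) mod 360 = 234°
H3 = (114 + 240) mod 360 = 354°
Triadic = 114°, 234°, 354°


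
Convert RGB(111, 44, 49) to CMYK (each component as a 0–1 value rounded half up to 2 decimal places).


R'=111/255≈0.4353, G'=44/255≈0.1725, B'=49/255≈0.1922
K = 1 - max(R',G',B') = 1 - 111/255 = 144/255 = 0.56470… → 0.56
(1-R'-K)/(1-K) simplifies to (max-R)/max with max = 111:
C = (111-111)/111 = 0/111 = 0 → 0.00
M = (111-44)/111 = 67/111 = 0.60360… → 0.60
Y = (111-49)/111 = 62/111 = 0.55855… → 0.56
= CMYK(0.00, 0.60, 0.56, 0.56)


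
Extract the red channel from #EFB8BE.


Color: #EFB8BE
R = EF = 239
G = B8 = 184
B = BE = 190
Red = 239


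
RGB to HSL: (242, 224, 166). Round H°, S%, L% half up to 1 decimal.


Normalize: R'=242/255≈0.9490, G'=224/255≈0.8784, B'=166/255≈0.6510
Max=242/255, Min=166/255, Δ=Max-Min=76/255
L = (Max+Min)/2 = (242+166)/510 = 408/510 = 0.8 → L = 80.0%
L > 0.5 → S = Δ/(2-Max-Min) = 76/(510-242-166) = 76/102 = 0.74509… → S = 74.5%
(the 1/255 factors cancel in S and H, so raw channel differences can be used)
Max is R' → H = 60 × (((G-B)/Δ) mod 6) = 60 × (((224-166)/76) mod 6)
  58/76 = 0.7631…
  H = 60 × 0.7631… = 45.789…° → H = 45.8°
= HSL(45.8°, 74.5%, 80.0%)


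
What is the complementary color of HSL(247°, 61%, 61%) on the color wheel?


Complement = opposite side of color wheel = hue + 180°
H' = (247 + 180) mod 360 = 67°
S and L unchanged.
= HSL(67°, 61%, 61%)


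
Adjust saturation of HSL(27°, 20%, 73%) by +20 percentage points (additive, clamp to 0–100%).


Original S = 20%
Adjustment = +20 percentage points
New S = 20 + (20) = 40
Clamp to [0, 100] → 40
= HSL(27°, 40%, 73%)


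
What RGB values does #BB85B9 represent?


BB → 187 (R)
85 → 133 (G)
B9 → 185 (B)
= RGB(187, 133, 185)


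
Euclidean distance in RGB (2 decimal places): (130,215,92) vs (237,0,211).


d = √[(R₁-R₂)² + (G₁-G₂)² + (B₁-B₂)²]
d = √[(130-237)² + (215-0)² + (92-211)²]
d = √[11449 + 46225 + 14161]
d = √71835
d ≈ 268.02


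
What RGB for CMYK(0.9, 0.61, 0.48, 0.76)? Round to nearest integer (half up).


R = 255 × (1-C) × (1-K) = 255 × 0.10 × 0.24 = 6.12 → 6
G = 255 × (1-M) × (1-K) = 255 × 0.39 × 0.24 = 23.868 → 24
B = 255 × (1-Y) × (1-K) = 255 × 0.52 × 0.24 = 31.824 → 32
= RGB(6, 24, 32)


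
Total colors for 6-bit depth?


Colors = 2^bits = 2^6
= 64 colors


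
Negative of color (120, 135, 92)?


Invert: (255-R, 255-G, 255-B)
R: 255-120 = 135
G: 255-135 = 120
B: 255-92 = 163
= RGB(135, 120, 163)


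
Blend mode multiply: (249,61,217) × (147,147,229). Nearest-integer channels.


Multiply: C = A×B/255, rounded to nearest integer
R: 249×147/255 = 36603/255 ≈ 143.541 → 144
G: 61×147/255 = 8967/255 ≈ 35.165 → 35
B: 217×229/255 = 49693/255 ≈ 194.875 → 195
= RGB(144, 35, 195)


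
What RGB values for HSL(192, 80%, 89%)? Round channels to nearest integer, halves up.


H=192°, S=0.80, L=0.89
C = (1-|2L-1|)×S = (1-|0.78|)×0.80 = 0.176
H' = H/60 = 192/60 ≈ 3.2000; X = C×(1-|H' mod 2 - 1|) = 0.1408
m = L - C/2 = 0.89 - 0.088 = 0.802
Sector ⌊H'⌋ = 3 → (R',G',B') = (0.0, 0.1408, 0.176)
RGB = ((R'+m)×255, (G'+m)×255, (B'+m)×255) = (204.51, 240.414, 249.39)
Round half up → RGB(205, 240, 249)


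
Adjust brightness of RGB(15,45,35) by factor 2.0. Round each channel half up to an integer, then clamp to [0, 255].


Multiply each channel by 2.0, round half up, clamp to [0, 255]
R: 15×2.0 = 30
G: 45×2.0 = 90
B: 35×2.0 = 70
= RGB(30, 90, 70)


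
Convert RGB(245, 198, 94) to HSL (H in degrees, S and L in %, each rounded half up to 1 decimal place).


Normalize: R'=245/255≈0.9608, G'=198/255≈0.7765, B'=94/255≈0.3686
Max=245/255, Min=94/255, Δ=Max-Min=151/255
L = (Max+Min)/2 = (245+94)/510 = 339/510 = 0.66470… → L = 66.5%
L > 0.5 → S = Δ/(2-Max-Min) = 151/(510-245-94) = 151/171 = 0.88304… → S = 88.3%
(the 1/255 factors cancel in S and H, so raw channel differences can be used)
Max is R' → H = 60 × (((G-B)/Δ) mod 6) = 60 × (((198-94)/151) mod 6)
  104/151 = 0.6887…
  H = 60 × 0.6887… = 41.324…° → H = 41.3°
= HSL(41.3°, 88.3%, 66.5%)


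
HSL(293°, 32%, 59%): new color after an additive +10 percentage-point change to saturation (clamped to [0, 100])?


Original S = 32%
Adjustment = +10 percentage points
New S = 32 + (10) = 42
Clamp to [0, 100] → 42
= HSL(293°, 42%, 59%)


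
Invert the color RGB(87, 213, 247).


Invert: (255-R, 255-G, 255-B)
R: 255-87 = 168
G: 255-213 = 42
B: 255-247 = 8
= RGB(168, 42, 8)


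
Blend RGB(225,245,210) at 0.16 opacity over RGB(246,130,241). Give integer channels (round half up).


C = α×F + (1-α)×B, with 1-α = 0.84
R: 0.16×225 + 0.84×246 = 36.00 + 206.64 = 242.64 → 243
G: 0.16×245 + 0.84×130 = 39.20 + 109.20 = 148.40 → 148
B: 0.16×210 + 0.84×241 = 33.60 + 202.44 = 236.04 → 236
= RGB(243, 148, 236)


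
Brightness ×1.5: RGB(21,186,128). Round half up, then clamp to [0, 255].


Multiply each channel by 1.5, round half up, clamp to [0, 255]
R: 21×1.5 = 31.5 → round → 32
G: 186×1.5 = 279 → clamp → 255
B: 128×1.5 = 192
= RGB(32, 255, 192)


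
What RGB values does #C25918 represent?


C2 → 194 (R)
59 → 89 (G)
18 → 24 (B)
= RGB(194, 89, 24)


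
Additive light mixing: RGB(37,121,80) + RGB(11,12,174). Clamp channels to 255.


Additive: each channel = min(255, C₁+C₂)
R: 37+11 = 48 → 48
G: 121+12 = 133 → 133
B: 80+174 = 254 → 254
= RGB(48, 133, 254)


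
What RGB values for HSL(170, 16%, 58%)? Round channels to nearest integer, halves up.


H=170°, S=0.16, L=0.58
C = (1-|2L-1|)×S = (1-|0.16|)×0.16 = 0.1344
H' = H/60 = 170/60 ≈ 2.8333; X = C×(1-|H' mod 2 - 1|) = 0.112
m = L - C/2 = 0.58 - 0.0672 = 0.5128
Sector ⌊H'⌋ = 2 → (R',G',B') = (0.0, 0.1344, 0.112)
RGB = ((R'+m)×255, (G'+m)×255, (B'+m)×255) = (130.764, 165.036, 159.324)
Round half up → RGB(131, 165, 159)


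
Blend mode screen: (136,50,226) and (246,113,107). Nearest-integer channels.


Screen: C = 255 - (255-A)×(255-B)/255, rounded to nearest integer
R: 255 - (255-136)×(255-246)/255 = 255 - 1071/255 ≈ 255 - 4.200 = 250.800 → 251
G: 255 - (255-50)×(255-113)/255 = 255 - 29110/255 ≈ 255 - 114.157 = 140.843 → 141
B: 255 - (255-226)×(255-107)/255 = 255 - 4292/255 ≈ 255 - 16.831 = 238.169 → 238
= RGB(251, 141, 238)


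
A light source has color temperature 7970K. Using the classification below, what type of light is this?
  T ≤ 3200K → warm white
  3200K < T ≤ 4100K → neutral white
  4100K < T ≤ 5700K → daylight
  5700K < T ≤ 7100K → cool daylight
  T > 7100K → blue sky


Temperature: 7970K
7970K > 7100K → blue sky
Classification: blue sky


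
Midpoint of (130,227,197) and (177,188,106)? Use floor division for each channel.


Midpoint: each channel = ⌊(C₁+C₂)/2⌋
R: ⌊(130+177)/2⌋ = 153
G: ⌊(227+188)/2⌋ = 207
B: ⌊(197+106)/2⌋ = 151
= RGB(153, 207, 151)


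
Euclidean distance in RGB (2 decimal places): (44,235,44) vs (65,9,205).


d = √[(R₁-R₂)² + (G₁-G₂)² + (B₁-B₂)²]
d = √[(44-65)² + (235-9)² + (44-205)²]
d = √[441 + 51076 + 25921]
d = √77438
d ≈ 278.28


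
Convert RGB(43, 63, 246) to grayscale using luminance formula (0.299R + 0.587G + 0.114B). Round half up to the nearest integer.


Gray = 0.299×R + 0.587×G + 0.114×B
Gray = 0.299×43 + 0.587×63 + 0.114×246
Gray = 12.857 + 36.981 + 28.044
Gray = 77.882 → round half up → 78
Gray = 78


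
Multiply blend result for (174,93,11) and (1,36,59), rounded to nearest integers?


Multiply: C = A×B/255, rounded to nearest integer
R: 174×1/255 = 174/255 ≈ 0.682 → 1
G: 93×36/255 = 3348/255 ≈ 13.129 → 13
B: 11×59/255 = 649/255 ≈ 2.545 → 3
= RGB(1, 13, 3)


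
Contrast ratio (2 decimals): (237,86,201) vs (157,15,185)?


Linearize each sRGB channel c=v/255: c/12.92 if c ≤ 0.04045 else ((c+0.055)/1.055)^2.4
L = 0.2126×R_lin + 0.7152×G_lin + 0.0722×B_lin
Color 1 (237,86,201):
  R=237: 237/255≈0.9294 > 0.04045 → ((0.9294+0.055)/1.055)^2.4 ≈ 0.84687
  G=86: 86/255≈0.3373 > 0.04045 → ((0.3373+0.055)/1.055)^2.4 ≈ 0.09306
  B=201: 201/255≈0.7882 > 0.04045 → ((0.7882+0.055)/1.055)^2.4 ≈ 0.58408
  L1 = 0.2126×0.84687 + 0.7152×0.09306 + 0.0722×0.58408 ≈ 0.28877
Color 2 (157,15,185):
  R=157: 157/255≈0.6157 > 0.04045 → ((0.6157+0.055)/1.055)^2.4 ≈ 0.33716
  G=15: 15/255≈0.0588 > 0.04045 → ((0.0588+0.055)/1.055)^2.4 ≈ 0.00478
  B=185: 185/255≈0.7255 > 0.04045 → ((0.7255+0.055)/1.055)^2.4 ≈ 0.48515
  L2 = 0.2126×0.33716 + 0.7152×0.00478 + 0.0722×0.48515 ≈ 0.11013
Lighter = 0.28877, Darker = 0.11013
Ratio = (L_lighter + 0.05) / (L_darker + 0.05)
Ratio = (0.28877 + 0.05) / (0.11013 + 0.05) = 0.33877 / 0.16013 ≈ 2.1157
Ratio ≈ 2.12:1


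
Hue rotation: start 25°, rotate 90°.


New hue = (H + rotation) mod 360
New hue = (25 + 90) mod 360
= 115 mod 360
= 115°


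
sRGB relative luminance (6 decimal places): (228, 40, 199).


Linearize each channel (sRGB transfer function): c = v/255; c_lin = c/12.92 if c ≤ 0.04045, else ((c+0.055)/1.055)^2.4
  R: 228/255 ≈ 0.894118 > 0.04045 → ((0.894118+0.055)/1.055)^2.4 ≈ 0.775822
  G: 40/255 ≈ 0.156863 > 0.04045 → ((0.156863+0.055)/1.055)^2.4 ≈ 0.021219
  B: 199/255 ≈ 0.780392 > 0.04045 → ((0.780392+0.055)/1.055)^2.4 ≈ 0.571125
R_lin = 0.775822, G_lin = 0.021219, B_lin = 0.571125
L = 0.2126×R + 0.7152×G + 0.0722×B
L = 0.2126×0.775822 + 0.7152×0.021219 + 0.0722×0.571125
L ≈ 0.221351


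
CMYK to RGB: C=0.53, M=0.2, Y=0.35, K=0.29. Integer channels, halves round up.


R = 255 × (1-C) × (1-K) = 255 × 0.47 × 0.71 = 85.0935 → 85
G = 255 × (1-M) × (1-K) = 255 × 0.80 × 0.71 = 144.84 → 145
B = 255 × (1-Y) × (1-K) = 255 × 0.65 × 0.71 = 117.6825 → 118
= RGB(85, 145, 118)


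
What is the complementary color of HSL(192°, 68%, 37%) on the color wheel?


Complement = opposite side of color wheel = hue + 180°
H' = (192 + 180) mod 360 = 12°
S and L unchanged.
= HSL(12°, 68%, 37%)


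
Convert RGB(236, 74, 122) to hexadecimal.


R = 236 → EC (hex)
G = 74 → 4A (hex)
B = 122 → 7A (hex)
Hex = #EC4A7A


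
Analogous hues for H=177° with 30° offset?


Base hue: 177°
Left analog: (177 - 30) mod 360 = 147°
Right analog: (177 + 30) mod 360 = 207°
Analogous hues = 147° and 207°


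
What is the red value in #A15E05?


Color: #A15E05
R = A1 = 161
G = 5E = 94
B = 05 = 5
Red = 161


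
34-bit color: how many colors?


Colors = 2^bits = 2^34
= 17,179,869,184 colors


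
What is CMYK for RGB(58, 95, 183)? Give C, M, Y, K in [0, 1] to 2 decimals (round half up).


R'=58/255≈0.2275, G'=95/255≈0.3725, B'=183/255≈0.7176
K = 1 - max(R',G',B') = 1 - 183/255 = 72/255 = 0.28235… → 0.28
(1-R'-K)/(1-K) simplifies to (max-R)/max with max = 183:
C = (183-58)/183 = 125/183 = 0.68306… → 0.68
M = (183-95)/183 = 88/183 = 0.48087… → 0.48
Y = (183-183)/183 = 0/183 = 0 → 0.00
= CMYK(0.68, 0.48, 0.00, 0.28)


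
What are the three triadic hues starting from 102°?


Triadic: equally spaced at 120° intervals
H1 = 102°
H2 = (102 + 120) mod 360 = 222°
H3 = (102 + 240) mod 360 = 342°
Triadic = 102°, 222°, 342°


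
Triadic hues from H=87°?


Triadic: equally spaced at 120° intervals
H1 = 87°
H2 = (87 + 120) mod 360 = 207°
H3 = (87 + 240) mod 360 = 327°
Triadic = 87°, 207°, 327°


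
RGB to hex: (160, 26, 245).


R = 160 → A0 (hex)
G = 26 → 1A (hex)
B = 245 → F5 (hex)
Hex = #A01AF5


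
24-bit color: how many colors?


Colors = 2^bits = 2^24
= 16,777,216 colors


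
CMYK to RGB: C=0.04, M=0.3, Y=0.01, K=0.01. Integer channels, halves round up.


R = 255 × (1-C) × (1-K) = 255 × 0.96 × 0.99 = 242.352 → 242
G = 255 × (1-M) × (1-K) = 255 × 0.70 × 0.99 = 176.715 → 177
B = 255 × (1-Y) × (1-K) = 255 × 0.99 × 0.99 = 249.9255 → 250
= RGB(242, 177, 250)


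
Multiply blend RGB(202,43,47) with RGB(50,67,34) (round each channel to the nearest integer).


Multiply: C = A×B/255, rounded to nearest integer
R: 202×50/255 = 10100/255 ≈ 39.608 → 40
G: 43×67/255 = 2881/255 ≈ 11.298 → 11
B: 47×34/255 = 1598/255 ≈ 6.267 → 6
= RGB(40, 11, 6)


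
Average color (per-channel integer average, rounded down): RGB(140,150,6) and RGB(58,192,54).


Midpoint: each channel = ⌊(C₁+C₂)/2⌋
R: ⌊(140+58)/2⌋ = 99
G: ⌊(150+192)/2⌋ = 171
B: ⌊(6+54)/2⌋ = 30
= RGB(99, 171, 30)


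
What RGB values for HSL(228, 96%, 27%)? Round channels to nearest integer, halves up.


H=228°, S=0.96, L=0.27
C = (1-|2L-1|)×S = (1-|-0.46|)×0.96 = 0.5184
H' = H/60 = 228/60 ≈ 3.8000; X = C×(1-|H' mod 2 - 1|) = 0.10368
m = L - C/2 = 0.27 - 0.2592 = 0.0108
Sector ⌊H'⌋ = 3 → (R',G',B') = (0.0, 0.10368, 0.5184)
RGB = ((R'+m)×255, (G'+m)×255, (B'+m)×255) = (2.754, 29.1924, 134.946)
Round half up → RGB(3, 29, 135)


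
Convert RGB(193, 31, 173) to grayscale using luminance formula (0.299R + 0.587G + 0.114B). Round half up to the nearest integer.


Gray = 0.299×R + 0.587×G + 0.114×B
Gray = 0.299×193 + 0.587×31 + 0.114×173
Gray = 57.707 + 18.197 + 19.722
Gray = 95.626 → round half up → 96
Gray = 96


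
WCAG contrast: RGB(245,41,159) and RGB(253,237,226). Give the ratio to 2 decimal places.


Linearize each sRGB channel c=v/255: c/12.92 if c ≤ 0.04045 else ((c+0.055)/1.055)^2.4
L = 0.2126×R_lin + 0.7152×G_lin + 0.0722×B_lin
Color 1 (245,41,159):
  R=245: 245/255≈0.9608 > 0.04045 → ((0.9608+0.055)/1.055)^2.4 ≈ 0.91310
  G=41: 41/255≈0.1608 > 0.04045 → ((0.1608+0.055)/1.055)^2.4 ≈ 0.02217
  B=159: 159/255≈0.6235 > 0.04045 → ((0.6235+0.055)/1.055)^2.4 ≈ 0.34670
  L1 = 0.2126×0.91310 + 0.7152×0.02217 + 0.0722×0.34670 ≈ 0.23502
Color 2 (253,237,226):
  R=253: 253/255≈0.9922 > 0.04045 → ((0.9922+0.055)/1.055)^2.4 ≈ 0.98225
  G=237: 237/255≈0.9294 > 0.04045 → ((0.9294+0.055)/1.055)^2.4 ≈ 0.84687
  B=226: 226/255≈0.8863 > 0.04045 → ((0.8863+0.055)/1.055)^2.4 ≈ 0.76052
  L2 = 0.2126×0.98225 + 0.7152×0.84687 + 0.0722×0.76052 ≈ 0.86942
Lighter = 0.86942, Darker = 0.23502
Ratio = (L_lighter + 0.05) / (L_darker + 0.05)
Ratio = (0.86942 + 0.05) / (0.23502 + 0.05) = 0.91942 / 0.28502 ≈ 3.2259
Ratio ≈ 3.23:1


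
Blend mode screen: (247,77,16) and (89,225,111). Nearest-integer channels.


Screen: C = 255 - (255-A)×(255-B)/255, rounded to nearest integer
R: 255 - (255-247)×(255-89)/255 = 255 - 1328/255 ≈ 255 - 5.208 = 249.792 → 250
G: 255 - (255-77)×(255-225)/255 = 255 - 5340/255 ≈ 255 - 20.941 = 234.059 → 234
B: 255 - (255-16)×(255-111)/255 = 255 - 34416/255 ≈ 255 - 134.965 = 120.035 → 120
= RGB(250, 234, 120)


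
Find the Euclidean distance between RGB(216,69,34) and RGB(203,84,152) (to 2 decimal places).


d = √[(R₁-R₂)² + (G₁-G₂)² + (B₁-B₂)²]
d = √[(216-203)² + (69-84)² + (34-152)²]
d = √[169 + 225 + 13924]
d = √14318
d ≈ 119.66


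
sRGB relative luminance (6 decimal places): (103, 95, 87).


Linearize each channel (sRGB transfer function): c = v/255; c_lin = c/12.92 if c ≤ 0.04045, else ((c+0.055)/1.055)^2.4
  R: 103/255 ≈ 0.403922 > 0.04045 → ((0.403922+0.055)/1.055)^2.4 ≈ 0.135633
  G: 95/255 ≈ 0.372549 > 0.04045 → ((0.372549+0.055)/1.055)^2.4 ≈ 0.114435
  B: 87/255 ≈ 0.341176 > 0.04045 → ((0.341176+0.055)/1.055)^2.4 ≈ 0.095307
R_lin = 0.135633, G_lin = 0.114435, B_lin = 0.095307
L = 0.2126×R + 0.7152×G + 0.0722×B
L = 0.2126×0.135633 + 0.7152×0.114435 + 0.0722×0.095307
L ≈ 0.117561


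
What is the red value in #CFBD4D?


Color: #CFBD4D
R = CF = 207
G = BD = 189
B = 4D = 77
Red = 207


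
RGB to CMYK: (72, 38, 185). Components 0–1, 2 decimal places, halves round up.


R'=72/255≈0.2824, G'=38/255≈0.1490, B'=185/255≈0.7255
K = 1 - max(R',G',B') = 1 - 185/255 = 70/255 = 0.27450… → 0.27
(1-R'-K)/(1-K) simplifies to (max-R)/max with max = 185:
C = (185-72)/185 = 113/185 = 0.61081… → 0.61
M = (185-38)/185 = 147/185 = 0.79459… → 0.79
Y = (185-185)/185 = 0/185 = 0 → 0.00
= CMYK(0.61, 0.79, 0.00, 0.27)


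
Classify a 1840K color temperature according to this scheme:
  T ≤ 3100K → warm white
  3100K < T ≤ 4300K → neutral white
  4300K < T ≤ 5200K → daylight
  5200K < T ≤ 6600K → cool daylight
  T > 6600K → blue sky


Temperature: 1840K
1840K ≤ 3100K → warm white
Classification: warm white


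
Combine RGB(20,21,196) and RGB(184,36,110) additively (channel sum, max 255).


Additive: each channel = min(255, C₁+C₂)
R: 20+184 = 204 → 204
G: 21+36 = 57 → 57
B: 196+110 = 306 → 255
= RGB(204, 57, 255)


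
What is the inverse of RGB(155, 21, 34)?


Invert: (255-R, 255-G, 255-B)
R: 255-155 = 100
G: 255-21 = 234
B: 255-34 = 221
= RGB(100, 234, 221)


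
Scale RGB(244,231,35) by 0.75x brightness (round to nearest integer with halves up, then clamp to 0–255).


Multiply each channel by 0.75, round half up, clamp to [0, 255]
R: 244×0.75 = 183
G: 231×0.75 = 173.25 → round → 173
B: 35×0.75 = 26.25 → round → 26
= RGB(183, 173, 26)


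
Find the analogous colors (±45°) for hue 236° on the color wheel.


Base hue: 236°
Left analog: (236 - 45) mod 360 = 191°
Right analog: (236 + 45) mod 360 = 281°
Analogous hues = 191° and 281°


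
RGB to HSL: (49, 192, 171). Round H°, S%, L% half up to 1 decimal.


Normalize: R'=49/255≈0.1922, G'=192/255≈0.7529, B'=171/255≈0.6706
Max=192/255, Min=49/255, Δ=Max-Min=143/255
L = (Max+Min)/2 = (192+49)/510 = 241/510 = 0.47254… → L = 47.3%
L ≤ 0.5 → S = Δ/(Max+Min) = 143/(192+49) = 143/241 = 0.59336… → S = 59.3%
(the 1/255 factors cancel in S and H, so raw channel differences can be used)
Max is G' → H = 60 × ((B-R)/Δ + 2) = 60 × ((171-49)/143 + 2)
  122/143 + 2 = 0.8531… + 2 = 2.8531…
  H = 60 × 2.8531… = 171.188…° → H = 171.2°
= HSL(171.2°, 59.3%, 47.3%)


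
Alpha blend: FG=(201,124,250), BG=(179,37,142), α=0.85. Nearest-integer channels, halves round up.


C = α×F + (1-α)×B, with 1-α = 0.15
R: 0.85×201 + 0.15×179 = 170.85 + 26.85 = 197.70 → 198
G: 0.85×124 + 0.15×37 = 105.40 + 5.55 = 110.95 → 111
B: 0.85×250 + 0.15×142 = 212.50 + 21.30 = 233.80 → 234
= RGB(198, 111, 234)


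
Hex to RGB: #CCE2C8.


CC → 204 (R)
E2 → 226 (G)
C8 → 200 (B)
= RGB(204, 226, 200)


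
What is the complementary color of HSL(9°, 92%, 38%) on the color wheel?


Complement = opposite side of color wheel = hue + 180°
H' = (9 + 180) mod 360 = 189°
S and L unchanged.
= HSL(189°, 92%, 38%)


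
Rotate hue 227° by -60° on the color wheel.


New hue = (H + rotation) mod 360
New hue = (227 -60) mod 360
= 167 mod 360
= 167°


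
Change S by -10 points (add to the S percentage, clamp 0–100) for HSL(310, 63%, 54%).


Original S = 63%
Adjustment = -10 percentage points
New S = 63 + (-10) = 53
Clamp to [0, 100] → 53
= HSL(310°, 53%, 54%)


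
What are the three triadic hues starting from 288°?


Triadic: equally spaced at 120° intervals
H1 = 288°
H2 = (288 + 120) mod 360 = 48°
H3 = (288 + 240) mod 360 = 168°
Triadic = 288°, 48°, 168°


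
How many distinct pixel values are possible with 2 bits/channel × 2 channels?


Total bits = 2 bits/channel × 2 channels = 4 bits
Distinct pixel values = 2^4
= 16 pixel values


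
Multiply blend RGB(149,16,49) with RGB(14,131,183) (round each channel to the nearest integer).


Multiply: C = A×B/255, rounded to nearest integer
R: 149×14/255 = 2086/255 ≈ 8.180 → 8
G: 16×131/255 = 2096/255 ≈ 8.220 → 8
B: 49×183/255 = 8967/255 ≈ 35.165 → 35
= RGB(8, 8, 35)


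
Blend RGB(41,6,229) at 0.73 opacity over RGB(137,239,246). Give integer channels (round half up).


C = α×F + (1-α)×B, with 1-α = 0.27
R: 0.73×41 + 0.27×137 = 29.93 + 36.99 = 66.92 → 67
G: 0.73×6 + 0.27×239 = 4.38 + 64.53 = 68.91 → 69
B: 0.73×229 + 0.27×246 = 167.17 + 66.42 = 233.59 → 234
= RGB(67, 69, 234)


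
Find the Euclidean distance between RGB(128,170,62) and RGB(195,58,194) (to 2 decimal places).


d = √[(R₁-R₂)² + (G₁-G₂)² + (B₁-B₂)²]
d = √[(128-195)² + (170-58)² + (62-194)²]
d = √[4489 + 12544 + 17424]
d = √34457
d ≈ 185.63


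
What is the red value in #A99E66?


Color: #A99E66
R = A9 = 169
G = 9E = 158
B = 66 = 102
Red = 169


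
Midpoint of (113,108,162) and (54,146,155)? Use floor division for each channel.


Midpoint: each channel = ⌊(C₁+C₂)/2⌋
R: ⌊(113+54)/2⌋ = 83
G: ⌊(108+146)/2⌋ = 127
B: ⌊(162+155)/2⌋ = 158
= RGB(83, 127, 158)


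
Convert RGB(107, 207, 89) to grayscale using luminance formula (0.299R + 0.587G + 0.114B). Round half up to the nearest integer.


Gray = 0.299×R + 0.587×G + 0.114×B
Gray = 0.299×107 + 0.587×207 + 0.114×89
Gray = 31.993 + 121.509 + 10.146
Gray = 163.648 → round half up → 164
Gray = 164


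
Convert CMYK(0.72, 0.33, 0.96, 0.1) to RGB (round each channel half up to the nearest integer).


R = 255 × (1-C) × (1-K) = 255 × 0.28 × 0.90 = 64.26 → 64
G = 255 × (1-M) × (1-K) = 255 × 0.67 × 0.90 = 153.765 → 154
B = 255 × (1-Y) × (1-K) = 255 × 0.04 × 0.90 = 9.18 → 9
= RGB(64, 154, 9)


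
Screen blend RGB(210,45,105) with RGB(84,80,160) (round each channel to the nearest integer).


Screen: C = 255 - (255-A)×(255-B)/255, rounded to nearest integer
R: 255 - (255-210)×(255-84)/255 = 255 - 7695/255 ≈ 255 - 30.176 = 224.824 → 225
G: 255 - (255-45)×(255-80)/255 = 255 - 36750/255 ≈ 255 - 144.118 = 110.882 → 111
B: 255 - (255-105)×(255-160)/255 = 255 - 14250/255 ≈ 255 - 55.882 = 199.118 → 199
= RGB(225, 111, 199)


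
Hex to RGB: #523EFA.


52 → 82 (R)
3E → 62 (G)
FA → 250 (B)
= RGB(82, 62, 250)


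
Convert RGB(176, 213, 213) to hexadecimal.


R = 176 → B0 (hex)
G = 213 → D5 (hex)
B = 213 → D5 (hex)
Hex = #B0D5D5


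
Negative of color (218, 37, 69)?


Invert: (255-R, 255-G, 255-B)
R: 255-218 = 37
G: 255-37 = 218
B: 255-69 = 186
= RGB(37, 218, 186)


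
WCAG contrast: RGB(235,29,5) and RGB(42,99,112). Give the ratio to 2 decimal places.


Linearize each sRGB channel c=v/255: c/12.92 if c ≤ 0.04045 else ((c+0.055)/1.055)^2.4
L = 0.2126×R_lin + 0.7152×G_lin + 0.0722×B_lin
Color 1 (235,29,5):
  R=235: 235/255≈0.9216 > 0.04045 → ((0.9216+0.055)/1.055)^2.4 ≈ 0.83077
  G=29: 29/255≈0.1137 > 0.04045 → ((0.1137+0.055)/1.055)^2.4 ≈ 0.01229
  B=5: 5/255≈0.0196 ≤ 0.04045 → 0.0196/12.92 ≈ 0.00152
  L1 = 0.2126×0.83077 + 0.7152×0.01229 + 0.0722×0.00152 ≈ 0.18552
Color 2 (42,99,112):
  R=42: 42/255≈0.1647 > 0.04045 → ((0.1647+0.055)/1.055)^2.4 ≈ 0.02315
  G=99: 99/255≈0.3882 > 0.04045 → ((0.3882+0.055)/1.055)^2.4 ≈ 0.12477
  B=112: 112/255≈0.4392 > 0.04045 → ((0.4392+0.055)/1.055)^2.4 ≈ 0.16203
  L2 = 0.2126×0.02315 + 0.7152×0.12477 + 0.0722×0.16203 ≈ 0.10586
Lighter = 0.18552, Darker = 0.10586
Ratio = (L_lighter + 0.05) / (L_darker + 0.05)
Ratio = (0.18552 + 0.05) / (0.10586 + 0.05) = 0.23552 / 0.15586 ≈ 1.5111
Ratio ≈ 1.51:1


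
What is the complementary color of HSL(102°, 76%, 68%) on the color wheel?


Complement = opposite side of color wheel = hue + 180°
H' = (102 + 180) mod 360 = 282°
S and L unchanged.
= HSL(282°, 76%, 68%)


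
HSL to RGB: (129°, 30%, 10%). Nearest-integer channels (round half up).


H=129°, S=0.30, L=0.10
C = (1-|2L-1|)×S = (1-|-0.80|)×0.30 = 0.06
H' = H/60 = 129/60 ≈ 2.1500; X = C×(1-|H' mod 2 - 1|) = 0.009
m = L - C/2 = 0.10 - 0.03 = 0.07
Sector ⌊H'⌋ = 2 → (R',G',B') = (0.0, 0.06, 0.009)
RGB = ((R'+m)×255, (G'+m)×255, (B'+m)×255) = (17.85, 33.15, 20.145)
Round half up → RGB(18, 33, 20)


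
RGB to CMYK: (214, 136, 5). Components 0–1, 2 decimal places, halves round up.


R'=214/255≈0.8392, G'=136/255≈0.5333, B'=5/255≈0.0196
K = 1 - max(R',G',B') = 1 - 214/255 = 41/255 = 0.16078… → 0.16
(1-R'-K)/(1-K) simplifies to (max-R)/max with max = 214:
C = (214-214)/214 = 0/214 = 0 → 0.00
M = (214-136)/214 = 78/214 = 0.36448… → 0.36
Y = (214-5)/214 = 209/214 = 0.97663… → 0.98
= CMYK(0.00, 0.36, 0.98, 0.16)


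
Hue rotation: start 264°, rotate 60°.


New hue = (H + rotation) mod 360
New hue = (264 + 60) mod 360
= 324 mod 360
= 324°


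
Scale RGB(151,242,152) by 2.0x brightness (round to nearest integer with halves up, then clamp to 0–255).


Multiply each channel by 2.0, round half up, clamp to [0, 255]
R: 151×2.0 = 302 → clamp → 255
G: 242×2.0 = 484 → clamp → 255
B: 152×2.0 = 304 → clamp → 255
= RGB(255, 255, 255)


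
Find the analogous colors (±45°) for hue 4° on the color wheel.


Base hue: 4°
Left analog: (4 - 45) mod 360 = 319°
Right analog: (4 + 45) mod 360 = 49°
Analogous hues = 319° and 49°


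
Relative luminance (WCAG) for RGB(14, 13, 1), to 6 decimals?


Linearize each channel (sRGB transfer function): c = v/255; c_lin = c/12.92 if c ≤ 0.04045, else ((c+0.055)/1.055)^2.4
  R: 14/255 ≈ 0.054902 > 0.04045 → ((0.054902+0.055)/1.055)^2.4 ≈ 0.004391
  G: 13/255 ≈ 0.050980 > 0.04045 → ((0.050980+0.055)/1.055)^2.4 ≈ 0.004025
  B: 1/255 ≈ 0.003922 ≤ 0.04045 → 0.003922/12.92 ≈ 0.000304
R_lin = 0.004391, G_lin = 0.004025, B_lin = 0.000304
L = 0.2126×R + 0.7152×G + 0.0722×B
L = 0.2126×0.004391 + 0.7152×0.004025 + 0.0722×0.000304
L ≈ 0.003834


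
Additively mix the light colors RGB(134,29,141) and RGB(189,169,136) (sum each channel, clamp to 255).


Additive: each channel = min(255, C₁+C₂)
R: 134+189 = 323 → 255
G: 29+169 = 198 → 198
B: 141+136 = 277 → 255
= RGB(255, 198, 255)


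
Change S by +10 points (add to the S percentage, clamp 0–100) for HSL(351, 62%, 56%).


Original S = 62%
Adjustment = +10 percentage points
New S = 62 + (10) = 72
Clamp to [0, 100] → 72
= HSL(351°, 72%, 56%)


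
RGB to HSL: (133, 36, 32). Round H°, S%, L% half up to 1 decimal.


Normalize: R'=133/255≈0.5216, G'=36/255≈0.1412, B'=32/255≈0.1255
Max=133/255, Min=32/255, Δ=Max-Min=101/255
L = (Max+Min)/2 = (133+32)/510 = 165/510 = 0.32352… → L = 32.4%
L ≤ 0.5 → S = Δ/(Max+Min) = 101/(133+32) = 101/165 = 0.61212… → S = 61.2%
(the 1/255 factors cancel in S and H, so raw channel differences can be used)
Max is R' → H = 60 × (((G-B)/Δ) mod 6) = 60 × (((36-32)/101) mod 6)
  4/101 = 0.0396…
  H = 60 × 0.0396… = 2.376…° → H = 2.4°
= HSL(2.4°, 61.2%, 32.4%)


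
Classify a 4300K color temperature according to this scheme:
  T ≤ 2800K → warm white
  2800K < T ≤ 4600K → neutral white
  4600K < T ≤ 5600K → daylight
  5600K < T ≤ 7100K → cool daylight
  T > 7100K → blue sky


Temperature: 4300K
2800K < 4300K ≤ 4600K → neutral white
Classification: neutral white


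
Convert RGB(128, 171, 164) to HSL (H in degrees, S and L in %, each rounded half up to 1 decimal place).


Normalize: R'=128/255≈0.5020, G'=171/255≈0.6706, B'=164/255≈0.6431
Max=171/255, Min=128/255, Δ=Max-Min=43/255
L = (Max+Min)/2 = (171+128)/510 = 299/510 = 0.58627… → L = 58.6%
L > 0.5 → S = Δ/(2-Max-Min) = 43/(510-171-128) = 43/211 = 0.20379… → S = 20.4%
(the 1/255 factors cancel in S and H, so raw channel differences can be used)
Max is G' → H = 60 × ((B-R)/Δ + 2) = 60 × ((164-128)/43 + 2)
  36/43 + 2 = 0.8372… + 2 = 2.8372…
  H = 60 × 2.8372… = 170.232…° → H = 170.2°
= HSL(170.2°, 20.4%, 58.6%)


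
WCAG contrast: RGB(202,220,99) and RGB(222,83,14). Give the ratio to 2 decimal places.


Linearize each sRGB channel c=v/255: c/12.92 if c ≤ 0.04045 else ((c+0.055)/1.055)^2.4
L = 0.2126×R_lin + 0.7152×G_lin + 0.0722×B_lin
Color 1 (202,220,99):
  R=202: 202/255≈0.7922 > 0.04045 → ((0.7922+0.055)/1.055)^2.4 ≈ 0.59062
  G=220: 220/255≈0.8627 > 0.04045 → ((0.8627+0.055)/1.055)^2.4 ≈ 0.71569
  B=99: 99/255≈0.3882 > 0.04045 → ((0.3882+0.055)/1.055)^2.4 ≈ 0.12477
  L1 = 0.2126×0.59062 + 0.7152×0.71569 + 0.0722×0.12477 ≈ 0.64644
Color 2 (222,83,14):
  R=222: 222/255≈0.8706 > 0.04045 → ((0.8706+0.055)/1.055)^2.4 ≈ 0.73046
  G=83: 83/255≈0.3255 > 0.04045 → ((0.3255+0.055)/1.055)^2.4 ≈ 0.08650
  B=14: 14/255≈0.0549 > 0.04045 → ((0.0549+0.055)/1.055)^2.4 ≈ 0.00439
  L2 = 0.2126×0.73046 + 0.7152×0.08650 + 0.0722×0.00439 ≈ 0.21748
Lighter = 0.64644, Darker = 0.21748
Ratio = (L_lighter + 0.05) / (L_darker + 0.05)
Ratio = (0.64644 + 0.05) / (0.21748 + 0.05) = 0.69644 / 0.26748 ≈ 2.6037
Ratio ≈ 2.60:1


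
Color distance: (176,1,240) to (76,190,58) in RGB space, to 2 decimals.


d = √[(R₁-R₂)² + (G₁-G₂)² + (B₁-B₂)²]
d = √[(176-76)² + (1-190)² + (240-58)²]
d = √[10000 + 35721 + 33124]
d = √78845
d ≈ 280.79


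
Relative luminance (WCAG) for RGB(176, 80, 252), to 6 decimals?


Linearize each channel (sRGB transfer function): c = v/255; c_lin = c/12.92 if c ≤ 0.04045, else ((c+0.055)/1.055)^2.4
  R: 176/255 ≈ 0.690196 > 0.04045 → ((0.690196+0.055)/1.055)^2.4 ≈ 0.434154
  G: 80/255 ≈ 0.313725 > 0.04045 → ((0.313725+0.055)/1.055)^2.4 ≈ 0.080220
  B: 252/255 ≈ 0.988235 > 0.04045 → ((0.988235+0.055)/1.055)^2.4 ≈ 0.973445
R_lin = 0.434154, G_lin = 0.080220, B_lin = 0.973445
L = 0.2126×R + 0.7152×G + 0.0722×B
L = 0.2126×0.434154 + 0.7152×0.080220 + 0.0722×0.973445
L ≈ 0.219957


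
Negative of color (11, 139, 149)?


Invert: (255-R, 255-G, 255-B)
R: 255-11 = 244
G: 255-139 = 116
B: 255-149 = 106
= RGB(244, 116, 106)


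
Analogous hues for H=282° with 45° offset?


Base hue: 282°
Left analog: (282 - 45) mod 360 = 237°
Right analog: (282 + 45) mod 360 = 327°
Analogous hues = 237° and 327°


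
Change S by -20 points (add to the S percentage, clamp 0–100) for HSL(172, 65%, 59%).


Original S = 65%
Adjustment = -20 percentage points
New S = 65 + (-20) = 45
Clamp to [0, 100] → 45
= HSL(172°, 45%, 59%)


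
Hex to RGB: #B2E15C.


B2 → 178 (R)
E1 → 225 (G)
5C → 92 (B)
= RGB(178, 225, 92)


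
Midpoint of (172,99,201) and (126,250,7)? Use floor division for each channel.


Midpoint: each channel = ⌊(C₁+C₂)/2⌋
R: ⌊(172+126)/2⌋ = 149
G: ⌊(99+250)/2⌋ = 174
B: ⌊(201+7)/2⌋ = 104
= RGB(149, 174, 104)
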